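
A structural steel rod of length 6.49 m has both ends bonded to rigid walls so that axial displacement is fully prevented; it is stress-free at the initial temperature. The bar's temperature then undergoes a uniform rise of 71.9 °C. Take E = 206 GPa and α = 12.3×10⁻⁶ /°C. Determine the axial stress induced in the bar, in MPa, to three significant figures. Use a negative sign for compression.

Free thermal expansion αLΔT = 12.3e-6 · 6490 · 71.9 = 5.74 mm.
The walls impose strain ε = −(5.74)/6490 = -8.8437e-04; σ = Eε = 206000 · -8.8437e-04 = -182.2 MPa.

-182 MPa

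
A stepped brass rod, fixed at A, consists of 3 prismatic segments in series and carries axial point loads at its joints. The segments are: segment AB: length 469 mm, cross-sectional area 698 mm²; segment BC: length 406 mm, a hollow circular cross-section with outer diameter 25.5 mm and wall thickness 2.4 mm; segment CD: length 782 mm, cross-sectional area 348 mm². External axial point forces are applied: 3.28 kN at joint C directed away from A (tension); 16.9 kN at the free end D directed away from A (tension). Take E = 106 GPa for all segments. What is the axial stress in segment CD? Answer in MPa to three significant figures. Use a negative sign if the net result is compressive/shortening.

48.6 MPa

Internal axial forces (sectioning from the free end, tension +): N_CD = 16.9 kN, N_BC = 20.18 kN, N_AB = 20.18 kN.
σ_CD = N_CD/A_CD = 16900/348 = 48.56 MPa.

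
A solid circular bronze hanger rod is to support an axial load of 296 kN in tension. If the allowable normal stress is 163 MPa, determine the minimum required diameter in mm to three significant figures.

Required area A ≥ P/σ_allow = 296000/163 = 1816 mm².
For a solid circular section, d ≥ √(4A/π) = 48.08 mm.

48.1 mm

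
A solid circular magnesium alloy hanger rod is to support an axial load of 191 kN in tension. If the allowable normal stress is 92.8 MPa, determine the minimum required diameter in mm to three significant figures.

Required area A ≥ P/σ_allow = 191000/92.8 = 2058 mm².
For a solid circular section, d ≥ √(4A/π) = 51.19 mm.

51.2 mm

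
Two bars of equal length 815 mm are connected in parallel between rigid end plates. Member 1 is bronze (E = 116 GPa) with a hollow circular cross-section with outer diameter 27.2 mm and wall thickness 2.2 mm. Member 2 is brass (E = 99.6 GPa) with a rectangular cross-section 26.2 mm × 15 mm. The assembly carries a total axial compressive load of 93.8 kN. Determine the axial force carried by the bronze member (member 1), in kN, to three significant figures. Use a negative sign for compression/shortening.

A_1 = 172.8 mm².
A_2 = 393 mm².
Equal strain + equilibrium ⇒ each member carries load in proportion to AE: A₁E₁ = 20040000 N, A₂E₂ = 39140000 N, ΣAE = 59190000 N.
F₁ = P·A₁E₁/ΣAE = -93800·20040000/59190000 = -31770 N.

-31.8 kN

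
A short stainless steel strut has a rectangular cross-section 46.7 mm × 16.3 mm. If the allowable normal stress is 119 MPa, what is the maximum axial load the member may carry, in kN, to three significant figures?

90.6 kN

A = 761.2 mm².
P_max = σ_allow · A = 119 · 761.2 = 90580 N = 90.58 kN.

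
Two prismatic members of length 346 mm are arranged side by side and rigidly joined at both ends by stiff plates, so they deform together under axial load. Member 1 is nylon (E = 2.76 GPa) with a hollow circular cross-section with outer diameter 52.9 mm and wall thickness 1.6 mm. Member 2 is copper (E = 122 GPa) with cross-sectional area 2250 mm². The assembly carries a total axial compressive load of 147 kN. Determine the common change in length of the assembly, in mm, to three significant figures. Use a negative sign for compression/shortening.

-0.185 mm

A_1 = 257.9 mm².
Equal strain + equilibrium ⇒ each member carries load in proportion to AE: A₁E₁ = 711700 N, A₂E₂ = 274500000 N, ΣAE = 275200000 N.
δ = PL/ΣAE = -147000·346/275200000 = -0.1848 mm.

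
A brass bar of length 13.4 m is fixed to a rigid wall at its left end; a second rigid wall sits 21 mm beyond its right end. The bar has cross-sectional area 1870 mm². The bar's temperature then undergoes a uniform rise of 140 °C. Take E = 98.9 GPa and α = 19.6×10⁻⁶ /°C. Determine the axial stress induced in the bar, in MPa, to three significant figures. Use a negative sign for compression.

Free thermal expansion αLΔT = 19.6e-6 · 13400 · 140 = 36.77 mm.
The walls engage after the gap closes; constrained expansion = 36.77 − 21 = 15.77 mm.
The walls impose strain ε = −(15.77)/13400 = -1.1768e-03; σ = Eε = 98900 · -1.1768e-03 = -116.4 MPa.

-116 MPa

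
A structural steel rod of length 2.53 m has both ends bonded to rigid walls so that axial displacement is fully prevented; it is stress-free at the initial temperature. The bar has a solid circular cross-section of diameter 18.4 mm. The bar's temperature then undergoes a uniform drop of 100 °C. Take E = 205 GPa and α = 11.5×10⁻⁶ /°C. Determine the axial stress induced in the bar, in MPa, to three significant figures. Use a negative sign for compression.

236 MPa

Free thermal expansion αLΔT = 11.5e-6 · 2530 · -100 = -2.909 mm.
The walls impose strain ε = −(-2.909)/2530 = 1.1500e-03; σ = Eε = 205000 · 1.1500e-03 = 235.8 MPa.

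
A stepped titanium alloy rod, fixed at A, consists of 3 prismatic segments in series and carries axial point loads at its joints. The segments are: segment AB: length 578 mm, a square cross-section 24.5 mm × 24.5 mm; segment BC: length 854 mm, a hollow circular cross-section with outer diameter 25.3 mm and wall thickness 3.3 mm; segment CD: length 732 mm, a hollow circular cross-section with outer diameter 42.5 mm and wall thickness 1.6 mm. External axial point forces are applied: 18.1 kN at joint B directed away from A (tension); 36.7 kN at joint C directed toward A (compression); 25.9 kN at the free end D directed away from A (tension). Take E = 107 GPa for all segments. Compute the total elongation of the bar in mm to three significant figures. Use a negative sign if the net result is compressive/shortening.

0.550 mm

Internal axial forces (sectioning from the free end, tension +): N_CD = 25.9 kN, N_BC = -10.8 kN, N_AB = 7.3 kN.
A_AB = 600.2 mm².
A_BC = 228.1 mm².
A_CD = 205.6 mm².
δ_AB = 7300·578/(600.2·107000) = 0.0657 mm
δ_BC = -10800·854/(228.1·107000) = -0.3779 mm
δ_CD = 25900·732/(205.6·107000) = 0.8619 mm
δ = Σδ_i = 0.5496 mm.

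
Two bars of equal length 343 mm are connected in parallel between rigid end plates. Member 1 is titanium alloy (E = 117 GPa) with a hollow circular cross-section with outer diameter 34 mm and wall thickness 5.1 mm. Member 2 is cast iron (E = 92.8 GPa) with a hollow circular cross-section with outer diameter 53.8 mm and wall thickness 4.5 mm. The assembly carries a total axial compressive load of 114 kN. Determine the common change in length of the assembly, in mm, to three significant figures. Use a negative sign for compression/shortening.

A_1 = 463 mm².
A_2 = 697 mm².
Equal strain + equilibrium ⇒ each member carries load in proportion to AE: A₁E₁ = 54180000 N, A₂E₂ = 64680000 N, ΣAE = 118900000 N.
δ = PL/ΣAE = -114000·343/118900000 = -0.329 mm.

-0.329 mm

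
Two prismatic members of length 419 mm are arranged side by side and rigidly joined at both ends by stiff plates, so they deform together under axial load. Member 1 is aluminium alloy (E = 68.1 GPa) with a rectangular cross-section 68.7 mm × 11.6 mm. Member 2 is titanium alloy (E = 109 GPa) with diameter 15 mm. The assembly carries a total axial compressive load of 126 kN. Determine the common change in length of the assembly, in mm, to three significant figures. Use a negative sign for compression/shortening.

-0.718 mm

A_1 = 796.9 mm².
A_2 = 176.7 mm².
Equal strain + equilibrium ⇒ each member carries load in proportion to AE: A₁E₁ = 54270000 N, A₂E₂ = 19260000 N, ΣAE = 73530000 N.
δ = PL/ΣAE = -126000·419/73530000 = -0.718 mm.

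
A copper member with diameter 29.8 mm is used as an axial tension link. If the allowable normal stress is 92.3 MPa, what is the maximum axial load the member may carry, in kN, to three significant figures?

64.4 kN

A = 697.5 mm².
P_max = σ_allow · A = 92.3 · 697.5 = 64380 N = 64.38 kN.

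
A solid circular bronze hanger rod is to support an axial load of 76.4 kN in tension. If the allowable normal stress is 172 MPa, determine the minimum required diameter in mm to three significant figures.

Required area A ≥ P/σ_allow = 76400/172 = 444.2 mm².
For a solid circular section, d ≥ √(4A/π) = 23.78 mm.

23.8 mm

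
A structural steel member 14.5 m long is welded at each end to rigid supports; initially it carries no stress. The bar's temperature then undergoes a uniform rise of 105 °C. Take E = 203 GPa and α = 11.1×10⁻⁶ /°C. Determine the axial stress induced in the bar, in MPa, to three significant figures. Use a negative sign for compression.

-237 MPa

Free thermal expansion αLΔT = 11.1e-6 · 14500 · 105 = 16.9 mm.
The walls impose strain ε = −(16.9)/14500 = -1.1655e-03; σ = Eε = 203000 · -1.1655e-03 = -236.6 MPa.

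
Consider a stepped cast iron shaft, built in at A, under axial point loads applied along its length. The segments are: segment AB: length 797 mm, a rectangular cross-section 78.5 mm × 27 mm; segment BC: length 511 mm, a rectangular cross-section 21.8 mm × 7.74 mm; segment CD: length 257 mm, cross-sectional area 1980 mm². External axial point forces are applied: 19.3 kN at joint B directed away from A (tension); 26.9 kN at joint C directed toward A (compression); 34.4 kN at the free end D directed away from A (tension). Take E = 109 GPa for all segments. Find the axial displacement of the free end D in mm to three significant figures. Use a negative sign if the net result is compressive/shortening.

Internal axial forces (sectioning from the free end, tension +): N_CD = 34.4 kN, N_BC = 7.5 kN, N_AB = 26.8 kN.
A_AB = 2120 mm².
A_BC = 168.7 mm².
δ_AB = 26800·797/(2120·109000) = 0.09246 mm
δ_BC = 7500·511/(168.7·109000) = 0.2084 mm
δ_CD = 34400·257/(1980·109000) = 0.04096 mm
δ = Σδ_i = 0.3418 mm.

0.342 mm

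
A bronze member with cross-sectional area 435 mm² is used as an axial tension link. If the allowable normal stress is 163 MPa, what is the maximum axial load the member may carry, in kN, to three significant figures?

70.9 kN

P_max = σ_allow · A = 163 · 435 = 70900 N = 70.91 kN.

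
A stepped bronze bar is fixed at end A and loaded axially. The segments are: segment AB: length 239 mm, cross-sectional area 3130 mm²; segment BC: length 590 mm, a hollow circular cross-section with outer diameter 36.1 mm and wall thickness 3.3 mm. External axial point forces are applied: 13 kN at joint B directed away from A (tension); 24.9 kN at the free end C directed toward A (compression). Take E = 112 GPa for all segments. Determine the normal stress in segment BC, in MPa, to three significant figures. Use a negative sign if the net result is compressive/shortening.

Internal axial forces (sectioning from the free end, tension +): N_BC = -24.9 kN, N_AB = -11.9 kN.
A_BC = 340 mm².
σ_BC = N_BC/A_BC = -24900/340 = -73.23 MPa.

-73.2 MPa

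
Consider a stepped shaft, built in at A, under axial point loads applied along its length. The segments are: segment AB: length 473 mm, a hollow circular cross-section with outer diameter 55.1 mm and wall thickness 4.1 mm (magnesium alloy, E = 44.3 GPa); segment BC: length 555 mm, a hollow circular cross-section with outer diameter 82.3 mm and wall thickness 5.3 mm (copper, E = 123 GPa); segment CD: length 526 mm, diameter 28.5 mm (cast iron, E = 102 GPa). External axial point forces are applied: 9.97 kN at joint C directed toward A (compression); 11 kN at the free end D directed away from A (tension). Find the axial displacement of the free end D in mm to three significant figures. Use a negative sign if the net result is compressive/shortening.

Internal axial forces (sectioning from the free end, tension +): N_CD = 11 kN, N_BC = 1.03 kN, N_AB = 1.03 kN.
A_AB = 656.9 mm².
A_BC = 1282 mm².
A_CD = 637.9 mm².
δ_AB = 1030·473/(656.9·44300) = 0.01674 mm
δ_BC = 1030·555/(1282·123000) = 0.003625 mm
δ_CD = 11000·526/(637.9·102000) = 0.08892 mm
δ = Σδ_i = 0.1093 mm.

0.109 mm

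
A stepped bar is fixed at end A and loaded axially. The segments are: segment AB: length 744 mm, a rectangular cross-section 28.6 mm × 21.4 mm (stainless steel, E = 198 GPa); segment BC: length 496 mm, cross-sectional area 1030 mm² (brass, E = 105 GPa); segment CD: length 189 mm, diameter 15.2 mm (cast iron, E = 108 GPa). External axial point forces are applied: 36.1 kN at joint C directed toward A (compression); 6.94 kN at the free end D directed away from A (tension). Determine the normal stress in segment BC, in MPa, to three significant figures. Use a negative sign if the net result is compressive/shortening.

Internal axial forces (sectioning from the free end, tension +): N_CD = 6.94 kN, N_BC = -29.16 kN, N_AB = -29.16 kN.
σ_BC = N_BC/A_BC = -29160/1030 = -28.31 MPa.

-28.3 MPa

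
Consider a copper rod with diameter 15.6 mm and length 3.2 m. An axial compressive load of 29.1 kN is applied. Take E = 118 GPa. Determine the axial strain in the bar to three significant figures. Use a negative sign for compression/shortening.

A = 191.1 mm².
σ = N/A = -152.2 MPa; ε = σ/E = -152.2/118000 = -1.290e-03.

-0.00129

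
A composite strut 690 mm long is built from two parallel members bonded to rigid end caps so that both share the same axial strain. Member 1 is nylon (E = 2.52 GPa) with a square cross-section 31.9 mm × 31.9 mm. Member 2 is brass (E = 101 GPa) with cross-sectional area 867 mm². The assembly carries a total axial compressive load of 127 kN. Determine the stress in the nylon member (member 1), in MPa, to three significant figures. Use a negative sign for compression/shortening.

A_1 = 1018 mm².
Equal strain + equilibrium ⇒ each member carries load in proportion to AE: A₁E₁ = 2564000 N, A₂E₂ = 87570000 N, ΣAE = 90130000 N.
σ₁ = P·E₁/ΣAE = -127000·2520/90130000 = -3.551 MPa.

-3.55 MPa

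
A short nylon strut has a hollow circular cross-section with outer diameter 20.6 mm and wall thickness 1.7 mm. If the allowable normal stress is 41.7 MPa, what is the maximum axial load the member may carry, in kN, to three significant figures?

4.21 kN

A = 100.9 mm².
P_max = σ_allow · A = 41.7 · 100.9 = 4209 N = 4.209 kN.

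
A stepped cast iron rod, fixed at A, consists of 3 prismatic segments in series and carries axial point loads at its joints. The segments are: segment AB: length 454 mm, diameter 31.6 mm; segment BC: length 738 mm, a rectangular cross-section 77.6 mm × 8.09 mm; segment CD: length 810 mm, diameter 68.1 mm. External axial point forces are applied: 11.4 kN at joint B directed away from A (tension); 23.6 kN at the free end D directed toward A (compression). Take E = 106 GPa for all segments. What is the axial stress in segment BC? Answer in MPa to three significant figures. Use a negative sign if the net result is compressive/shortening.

-37.6 MPa

Internal axial forces (sectioning from the free end, tension +): N_CD = -23.6 kN, N_BC = -23.6 kN, N_AB = -12.2 kN.
A_BC = 627.8 mm².
σ_BC = N_BC/A_BC = -23600/627.8 = -37.59 MPa.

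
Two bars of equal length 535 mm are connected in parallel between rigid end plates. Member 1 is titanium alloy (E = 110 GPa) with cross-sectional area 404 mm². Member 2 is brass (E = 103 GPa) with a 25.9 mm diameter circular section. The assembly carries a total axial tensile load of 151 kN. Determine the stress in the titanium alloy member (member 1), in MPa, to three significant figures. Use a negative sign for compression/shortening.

A_2 = 526.9 mm².
Equal strain + equilibrium ⇒ each member carries load in proportion to AE: A₁E₁ = 44440000 N, A₂E₂ = 54270000 N, ΣAE = 98710000 N.
σ₁ = P·E₁/ΣAE = 151000·110000/98710000 = 168.3 MPa.

168 MPa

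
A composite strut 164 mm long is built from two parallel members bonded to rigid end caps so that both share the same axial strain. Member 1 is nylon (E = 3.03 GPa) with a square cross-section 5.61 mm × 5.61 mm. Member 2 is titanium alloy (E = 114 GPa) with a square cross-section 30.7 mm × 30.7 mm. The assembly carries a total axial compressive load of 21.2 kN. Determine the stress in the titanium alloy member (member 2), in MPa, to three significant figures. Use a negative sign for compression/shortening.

A_1 = 31.47 mm².
A_2 = 942.5 mm².
Equal strain + equilibrium ⇒ each member carries load in proportion to AE: A₁E₁ = 95360 N, A₂E₂ = 107400000 N, ΣAE = 107500000 N.
σ₂ = P·E₂/ΣAE = -21200·114000/107500000 = -22.47 MPa.

-22.5 MPa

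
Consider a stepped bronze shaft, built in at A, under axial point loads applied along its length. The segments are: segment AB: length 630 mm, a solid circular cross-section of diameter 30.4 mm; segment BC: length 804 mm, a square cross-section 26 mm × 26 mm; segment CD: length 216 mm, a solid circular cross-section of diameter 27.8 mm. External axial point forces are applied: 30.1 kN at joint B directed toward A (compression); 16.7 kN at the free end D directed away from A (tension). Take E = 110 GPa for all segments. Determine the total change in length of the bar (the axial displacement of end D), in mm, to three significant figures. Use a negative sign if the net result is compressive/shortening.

0.129 mm

Internal axial forces (sectioning from the free end, tension +): N_CD = 16.7 kN, N_BC = 16.7 kN, N_AB = -13.4 kN.
A_AB = 725.8 mm².
A_BC = 676 mm².
A_CD = 607 mm².
δ_AB = -13400·630/(725.8·110000) = -0.1057 mm
δ_BC = 16700·804/(676·110000) = 0.1806 mm
δ_CD = 16700·216/(607·110000) = 0.05403 mm
δ = Σδ_i = 0.1289 mm.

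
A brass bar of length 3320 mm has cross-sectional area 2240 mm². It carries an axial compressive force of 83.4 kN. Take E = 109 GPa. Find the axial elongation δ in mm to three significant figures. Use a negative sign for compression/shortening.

-1.13 mm

δ_mech = NL/(AE) = -83400·3320/(2240·109000) = -1.134 mm.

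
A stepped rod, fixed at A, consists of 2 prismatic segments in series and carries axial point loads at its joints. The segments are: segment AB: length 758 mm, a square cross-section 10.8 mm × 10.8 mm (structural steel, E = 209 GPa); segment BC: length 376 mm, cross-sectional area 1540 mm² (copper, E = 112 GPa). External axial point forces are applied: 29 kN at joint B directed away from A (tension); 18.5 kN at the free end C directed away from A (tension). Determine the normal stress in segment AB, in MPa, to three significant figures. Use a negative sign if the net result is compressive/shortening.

Internal axial forces (sectioning from the free end, tension +): N_BC = 18.5 kN, N_AB = 47.5 kN.
A_AB = 116.6 mm².
σ_AB = N_AB/A_AB = 47500/116.6 = 407.2 MPa.

407 MPa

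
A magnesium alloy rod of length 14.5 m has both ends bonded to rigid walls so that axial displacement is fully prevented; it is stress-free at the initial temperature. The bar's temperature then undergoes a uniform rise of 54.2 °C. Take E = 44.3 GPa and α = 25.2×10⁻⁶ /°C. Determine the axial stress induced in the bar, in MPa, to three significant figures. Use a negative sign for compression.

-60.5 MPa

Free thermal expansion αLΔT = 25.2e-6 · 14500 · 54.2 = 19.8 mm.
The walls impose strain ε = −(19.8)/14500 = -1.3658e-03; σ = Eε = 44300 · -1.3658e-03 = -60.51 MPa.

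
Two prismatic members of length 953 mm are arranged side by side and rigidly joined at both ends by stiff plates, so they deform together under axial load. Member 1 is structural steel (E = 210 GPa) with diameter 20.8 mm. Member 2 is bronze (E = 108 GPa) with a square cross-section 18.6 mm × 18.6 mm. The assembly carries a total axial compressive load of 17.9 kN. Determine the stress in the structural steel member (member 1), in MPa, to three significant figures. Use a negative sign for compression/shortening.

-34.6 MPa

A_1 = 339.8 mm².
A_2 = 346 mm².
Equal strain + equilibrium ⇒ each member carries load in proportion to AE: A₁E₁ = 71360000 N, A₂E₂ = 37360000 N, ΣAE = 108700000 N.
σ₁ = P·E₁/ΣAE = -17900·210000/108700000 = -34.57 MPa.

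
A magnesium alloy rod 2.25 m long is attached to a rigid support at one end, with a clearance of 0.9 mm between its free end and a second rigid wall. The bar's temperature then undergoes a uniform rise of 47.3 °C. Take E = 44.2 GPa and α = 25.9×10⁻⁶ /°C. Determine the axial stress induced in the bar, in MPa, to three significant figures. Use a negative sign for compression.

-36.5 MPa

Free thermal expansion αLΔT = 25.9e-6 · 2250 · 47.3 = 2.756 mm.
The walls engage after the gap closes; constrained expansion = 2.756 − 0.9 = 1.856 mm.
The walls impose strain ε = −(1.856)/2250 = -8.2507e-04; σ = Eε = 44200 · -8.2507e-04 = -36.47 MPa.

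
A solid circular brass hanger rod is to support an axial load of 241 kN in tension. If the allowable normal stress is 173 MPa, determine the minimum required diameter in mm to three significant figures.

Required area A ≥ P/σ_allow = 241000/173 = 1393 mm².
For a solid circular section, d ≥ √(4A/π) = 42.12 mm.

42.1 mm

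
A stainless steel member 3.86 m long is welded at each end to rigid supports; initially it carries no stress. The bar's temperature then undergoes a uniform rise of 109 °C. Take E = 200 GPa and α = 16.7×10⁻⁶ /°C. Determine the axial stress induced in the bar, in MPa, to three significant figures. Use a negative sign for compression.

-364 MPa

Free thermal expansion αLΔT = 16.7e-6 · 3860 · 109 = 7.026 mm.
The walls impose strain ε = −(7.026)/3860 = -1.8203e-03; σ = Eε = 200000 · -1.8203e-03 = -364.1 MPa.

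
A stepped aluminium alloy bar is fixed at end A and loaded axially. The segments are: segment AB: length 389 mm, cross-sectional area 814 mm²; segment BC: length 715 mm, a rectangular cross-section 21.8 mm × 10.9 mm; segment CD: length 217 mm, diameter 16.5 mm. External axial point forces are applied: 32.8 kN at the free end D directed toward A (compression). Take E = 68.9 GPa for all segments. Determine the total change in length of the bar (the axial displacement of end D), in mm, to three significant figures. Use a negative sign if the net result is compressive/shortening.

-2.14 mm

Internal axial forces (sectioning from the free end, tension +): N_CD = -32.8 kN, N_BC = -32.8 kN, N_AB = -32.8 kN.
A_BC = 237.6 mm².
A_CD = 213.8 mm².
δ_AB = -32800·389/(814·68900) = -0.2275 mm
δ_BC = -32800·715/(237.6·68900) = -1.432 mm
δ_CD = -32800·217/(213.8·68900) = -0.4831 mm
δ = Σδ_i = -2.143 mm.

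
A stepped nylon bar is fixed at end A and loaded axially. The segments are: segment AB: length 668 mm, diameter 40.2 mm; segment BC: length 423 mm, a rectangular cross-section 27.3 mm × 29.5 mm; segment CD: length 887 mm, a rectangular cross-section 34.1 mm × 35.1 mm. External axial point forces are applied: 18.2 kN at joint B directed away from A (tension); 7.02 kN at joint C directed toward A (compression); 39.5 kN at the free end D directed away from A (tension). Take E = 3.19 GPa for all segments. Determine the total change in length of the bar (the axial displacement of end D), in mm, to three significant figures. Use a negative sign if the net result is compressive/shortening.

22.9 mm

Internal axial forces (sectioning from the free end, tension +): N_CD = 39.5 kN, N_BC = 32.48 kN, N_AB = 50.68 kN.
A_AB = 1269 mm².
A_BC = 805.4 mm².
A_CD = 1197 mm².
δ_AB = 50680·668/(1269·3190) = 8.361 mm
δ_BC = 32480·423/(805.4·3190) = 5.348 mm
δ_CD = 39500·887/(1197·3190) = 9.176 mm
δ = Σδ_i = 22.89 mm.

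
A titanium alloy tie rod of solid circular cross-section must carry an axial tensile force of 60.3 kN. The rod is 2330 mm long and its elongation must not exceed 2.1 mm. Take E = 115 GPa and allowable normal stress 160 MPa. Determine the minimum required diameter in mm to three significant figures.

Required area A ≥ P/σ_allow = 60300/160 = 376.9 mm².
For a solid circular section, d ≥ √(4A/π) = 21.91 mm.
Elongation limit: A ≥ PL/(Eδ_allow) = 60300·2330/(115000·2.1) = 581.8 mm² ⇒ d ≥ 27.22 mm.
The elongation limit governs.

27.2 mm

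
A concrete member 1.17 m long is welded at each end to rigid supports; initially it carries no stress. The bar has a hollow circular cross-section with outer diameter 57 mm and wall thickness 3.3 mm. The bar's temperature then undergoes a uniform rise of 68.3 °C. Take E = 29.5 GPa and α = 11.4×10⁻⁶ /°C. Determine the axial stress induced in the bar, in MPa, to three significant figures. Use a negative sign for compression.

Free thermal expansion αLΔT = 11.4e-6 · 1170 · 68.3 = 0.911 mm.
The walls impose strain ε = −(0.911)/1170 = -7.7862e-04; σ = Eε = 29500 · -7.7862e-04 = -22.97 MPa.

-23.0 MPa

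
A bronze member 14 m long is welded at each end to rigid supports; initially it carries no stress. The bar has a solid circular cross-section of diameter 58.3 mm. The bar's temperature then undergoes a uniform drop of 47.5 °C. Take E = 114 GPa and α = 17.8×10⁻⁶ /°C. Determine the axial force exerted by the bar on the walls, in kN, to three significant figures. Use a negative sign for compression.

Free thermal expansion αLΔT = 17.8e-6 · 14000 · -47.5 = -11.84 mm.
The walls impose strain ε = −(-11.84)/14000 = 8.4550e-04; σ = Eε = 114000 · 8.4550e-04 = 96.39 MPa.
Wall reaction R = σ·A = 96.39·2669 = 257300 N = 257.3 kN.

257 kN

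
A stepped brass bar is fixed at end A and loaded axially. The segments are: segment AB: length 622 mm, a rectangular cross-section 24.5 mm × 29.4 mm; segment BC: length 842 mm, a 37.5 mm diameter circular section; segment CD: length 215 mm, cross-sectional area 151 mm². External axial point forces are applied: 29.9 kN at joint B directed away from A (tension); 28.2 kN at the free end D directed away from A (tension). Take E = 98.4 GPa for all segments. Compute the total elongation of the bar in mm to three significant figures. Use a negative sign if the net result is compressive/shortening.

1.14 mm

Internal axial forces (sectioning from the free end, tension +): N_CD = 28.2 kN, N_BC = 28.2 kN, N_AB = 58.1 kN.
A_AB = 720.3 mm².
A_BC = 1104 mm².
δ_AB = 58100·622/(720.3·98400) = 0.5099 mm
δ_BC = 28200·842/(1104·98400) = 0.2185 mm
δ_CD = 28200·215/(151·98400) = 0.4081 mm
δ = Σδ_i = 1.136 mm.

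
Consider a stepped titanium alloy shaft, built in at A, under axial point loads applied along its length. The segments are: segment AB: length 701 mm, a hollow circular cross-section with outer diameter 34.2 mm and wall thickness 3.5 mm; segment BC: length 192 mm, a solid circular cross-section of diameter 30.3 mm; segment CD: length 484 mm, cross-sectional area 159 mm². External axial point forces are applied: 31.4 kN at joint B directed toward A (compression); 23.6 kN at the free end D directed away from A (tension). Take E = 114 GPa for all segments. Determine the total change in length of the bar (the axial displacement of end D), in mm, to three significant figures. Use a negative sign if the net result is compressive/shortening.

Internal axial forces (sectioning from the free end, tension +): N_CD = 23.6 kN, N_BC = 23.6 kN, N_AB = -7.8 kN.
A_AB = 337.6 mm².
A_BC = 721.1 mm².
δ_AB = -7800·701/(337.6·114000) = -0.1421 mm
δ_BC = 23600·192/(721.1·114000) = 0.05512 mm
δ_CD = 23600·484/(159·114000) = 0.6302 mm
δ = Σδ_i = 0.5432 mm.

0.543 mm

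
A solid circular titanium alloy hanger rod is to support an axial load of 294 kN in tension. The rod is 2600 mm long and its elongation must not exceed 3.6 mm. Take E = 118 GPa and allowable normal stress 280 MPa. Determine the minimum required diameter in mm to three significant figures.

47.9 mm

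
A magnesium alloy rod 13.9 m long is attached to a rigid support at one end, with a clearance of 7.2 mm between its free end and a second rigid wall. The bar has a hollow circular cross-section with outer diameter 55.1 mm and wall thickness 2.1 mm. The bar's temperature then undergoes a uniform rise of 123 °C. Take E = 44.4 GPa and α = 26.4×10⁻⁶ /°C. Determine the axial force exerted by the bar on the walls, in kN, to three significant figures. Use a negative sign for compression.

-42.4 kN

Free thermal expansion αLΔT = 26.4e-6 · 13900 · 123 = 45.14 mm.
The walls engage after the gap closes; constrained expansion = 45.14 − 7.2 = 37.94 mm.
The walls impose strain ε = −(37.94)/13900 = -2.7292e-03; σ = Eε = 44400 · -2.7292e-03 = -121.2 MPa.
Wall reaction R = σ·A = -121.2·349.7 = -42370 N = -42.37 kN.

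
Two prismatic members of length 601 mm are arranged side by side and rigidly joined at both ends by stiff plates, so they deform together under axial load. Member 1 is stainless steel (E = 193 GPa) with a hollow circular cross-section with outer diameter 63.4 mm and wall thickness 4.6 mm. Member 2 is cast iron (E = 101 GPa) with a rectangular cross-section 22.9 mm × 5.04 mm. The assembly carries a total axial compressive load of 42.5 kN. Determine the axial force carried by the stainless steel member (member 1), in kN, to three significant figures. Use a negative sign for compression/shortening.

A_1 = 849.7 mm².
A_2 = 115.4 mm².
Equal strain + equilibrium ⇒ each member carries load in proportion to AE: A₁E₁ = 164000000 N, A₂E₂ = 11660000 N, ΣAE = 175700000 N.
F₁ = P·A₁E₁/ΣAE = -42500·164000000/175700000 = -39680 N.

-39.7 kN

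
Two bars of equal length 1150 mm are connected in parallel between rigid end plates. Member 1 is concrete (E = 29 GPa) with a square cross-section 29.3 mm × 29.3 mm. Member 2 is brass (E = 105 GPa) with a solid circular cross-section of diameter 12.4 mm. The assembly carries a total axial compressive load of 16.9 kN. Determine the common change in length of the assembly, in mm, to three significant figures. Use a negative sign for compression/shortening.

-0.517 mm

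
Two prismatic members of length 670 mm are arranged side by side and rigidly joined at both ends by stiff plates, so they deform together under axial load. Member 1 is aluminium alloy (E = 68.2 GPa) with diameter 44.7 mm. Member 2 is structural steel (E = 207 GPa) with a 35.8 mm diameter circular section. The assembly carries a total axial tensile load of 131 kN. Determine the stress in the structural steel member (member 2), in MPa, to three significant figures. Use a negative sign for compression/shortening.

A_1 = 1569 mm².
A_2 = 1007 mm².
Equal strain + equilibrium ⇒ each member carries load in proportion to AE: A₁E₁ = 107000000 N, A₂E₂ = 208400000 N, ΣAE = 315400000 N.
σ₂ = P·E₂/ΣAE = 131000·207000/315400000 = 85.98 MPa.

86.0 MPa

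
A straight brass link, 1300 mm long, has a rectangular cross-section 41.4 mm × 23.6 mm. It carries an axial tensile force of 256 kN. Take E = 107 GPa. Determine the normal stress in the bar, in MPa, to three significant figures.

A = 977 mm².
σ = N/A = 256000/977 = 262 MPa.

262 MPa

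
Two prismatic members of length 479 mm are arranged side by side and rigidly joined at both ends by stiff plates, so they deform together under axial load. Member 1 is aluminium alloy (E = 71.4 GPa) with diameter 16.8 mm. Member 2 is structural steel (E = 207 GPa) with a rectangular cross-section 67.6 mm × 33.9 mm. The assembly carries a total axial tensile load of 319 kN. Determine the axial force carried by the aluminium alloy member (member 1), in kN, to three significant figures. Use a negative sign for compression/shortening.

A_1 = 221.7 mm².
A_2 = 2292 mm².
Equal strain + equilibrium ⇒ each member carries load in proportion to AE: A₁E₁ = 15830000 N, A₂E₂ = 474400000 N, ΣAE = 490200000 N.
F₁ = P·A₁E₁/ΣAE = 319000·15830000/490200000 = 10300 N.

10.3 kN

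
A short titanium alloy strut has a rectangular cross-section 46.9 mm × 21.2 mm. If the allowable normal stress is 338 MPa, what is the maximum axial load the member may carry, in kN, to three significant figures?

A = 994.3 mm².
P_max = σ_allow · A = 338 · 994.3 = 336100 N = 336.1 kN.

336 kN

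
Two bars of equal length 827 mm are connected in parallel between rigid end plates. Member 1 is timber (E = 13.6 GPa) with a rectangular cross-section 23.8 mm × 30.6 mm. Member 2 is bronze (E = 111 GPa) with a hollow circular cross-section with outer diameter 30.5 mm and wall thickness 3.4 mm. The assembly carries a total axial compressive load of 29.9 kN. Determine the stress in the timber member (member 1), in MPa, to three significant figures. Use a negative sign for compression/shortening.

-9.67 MPa

A_1 = 728.3 mm².
A_2 = 289.5 mm².
Equal strain + equilibrium ⇒ each member carries load in proportion to AE: A₁E₁ = 9905000 N, A₂E₂ = 32130000 N, ΣAE = 42040000 N.
σ₁ = P·E₁/ΣAE = -29900·13600/42040000 = -9.674 MPa.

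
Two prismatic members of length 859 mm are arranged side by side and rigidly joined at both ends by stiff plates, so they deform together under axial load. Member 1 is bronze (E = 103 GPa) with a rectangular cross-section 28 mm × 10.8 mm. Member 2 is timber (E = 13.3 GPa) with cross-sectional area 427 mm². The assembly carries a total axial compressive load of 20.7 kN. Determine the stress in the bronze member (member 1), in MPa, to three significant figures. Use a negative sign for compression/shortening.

-57.9 MPa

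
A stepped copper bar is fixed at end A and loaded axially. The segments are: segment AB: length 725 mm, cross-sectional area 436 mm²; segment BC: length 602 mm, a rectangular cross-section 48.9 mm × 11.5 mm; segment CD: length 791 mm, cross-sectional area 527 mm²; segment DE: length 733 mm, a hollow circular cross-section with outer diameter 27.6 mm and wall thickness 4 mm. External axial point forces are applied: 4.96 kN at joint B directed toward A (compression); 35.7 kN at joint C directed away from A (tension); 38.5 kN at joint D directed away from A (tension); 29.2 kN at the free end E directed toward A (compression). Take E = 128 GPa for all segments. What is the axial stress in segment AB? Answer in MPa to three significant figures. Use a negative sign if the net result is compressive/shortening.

Internal axial forces (sectioning from the free end, tension +): N_DE = -29.2 kN, N_CD = 9.3 kN, N_BC = 45 kN, N_AB = 40.04 kN.
σ_AB = N_AB/A_AB = 40040/436 = 91.83 MPa.

91.8 MPa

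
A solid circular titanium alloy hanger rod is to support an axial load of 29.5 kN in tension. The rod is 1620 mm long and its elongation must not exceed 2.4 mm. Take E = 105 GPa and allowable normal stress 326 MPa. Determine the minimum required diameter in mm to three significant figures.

Required area A ≥ P/σ_allow = 29500/326 = 90.49 mm².
For a solid circular section, d ≥ √(4A/π) = 10.73 mm.
Elongation limit: A ≥ PL/(Eδ_allow) = 29500·1620/(105000·2.4) = 189.6 mm² ⇒ d ≥ 15.54 mm.
The elongation limit governs.

15.5 mm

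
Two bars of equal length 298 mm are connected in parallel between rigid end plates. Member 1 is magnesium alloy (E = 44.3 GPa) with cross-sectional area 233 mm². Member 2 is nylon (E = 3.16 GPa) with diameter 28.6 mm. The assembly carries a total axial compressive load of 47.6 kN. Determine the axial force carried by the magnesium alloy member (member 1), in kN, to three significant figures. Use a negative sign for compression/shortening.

-39.8 kN

A_2 = 642.4 mm².
Equal strain + equilibrium ⇒ each member carries load in proportion to AE: A₁E₁ = 10320000 N, A₂E₂ = 2030000 N, ΣAE = 12350000 N.
F₁ = P·A₁E₁/ΣAE = -47600·10320000/12350000 = -39780 N.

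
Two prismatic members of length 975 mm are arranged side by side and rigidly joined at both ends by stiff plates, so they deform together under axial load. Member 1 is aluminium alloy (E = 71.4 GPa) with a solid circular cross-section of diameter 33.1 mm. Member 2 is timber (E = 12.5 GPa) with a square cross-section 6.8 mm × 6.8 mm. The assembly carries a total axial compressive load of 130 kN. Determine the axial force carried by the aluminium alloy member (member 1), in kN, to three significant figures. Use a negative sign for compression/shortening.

-129 kN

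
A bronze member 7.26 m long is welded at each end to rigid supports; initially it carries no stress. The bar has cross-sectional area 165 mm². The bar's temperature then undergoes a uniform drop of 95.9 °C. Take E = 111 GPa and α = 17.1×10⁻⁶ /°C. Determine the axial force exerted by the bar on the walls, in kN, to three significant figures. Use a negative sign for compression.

Free thermal expansion αLΔT = 17.1e-6 · 7260 · -95.9 = -11.91 mm.
The walls impose strain ε = −(-11.91)/7260 = 1.6399e-03; σ = Eε = 111000 · 1.6399e-03 = 182 MPa.
Wall reaction R = σ·A = 182·165 = 30030 N = 30.03 kN.

30.0 kN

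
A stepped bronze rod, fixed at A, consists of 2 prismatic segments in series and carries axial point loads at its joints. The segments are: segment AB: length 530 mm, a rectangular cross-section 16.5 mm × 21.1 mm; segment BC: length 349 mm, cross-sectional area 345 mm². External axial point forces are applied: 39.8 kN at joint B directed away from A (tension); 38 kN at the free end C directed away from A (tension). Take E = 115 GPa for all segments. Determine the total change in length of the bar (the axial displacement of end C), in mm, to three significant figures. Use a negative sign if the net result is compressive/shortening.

1.36 mm

Internal axial forces (sectioning from the free end, tension +): N_BC = 38 kN, N_AB = 77.8 kN.
A_AB = 348.2 mm².
δ_AB = 77800·530/(348.2·115000) = 1.03 mm
δ_BC = 38000·349/(345·115000) = 0.3343 mm
δ = Σδ_i = 1.364 mm.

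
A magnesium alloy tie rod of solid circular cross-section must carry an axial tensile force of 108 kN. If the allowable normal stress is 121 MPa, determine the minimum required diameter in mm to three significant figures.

33.7 mm

Required area A ≥ P/σ_allow = 108000/121 = 892.6 mm².
For a solid circular section, d ≥ √(4A/π) = 33.71 mm.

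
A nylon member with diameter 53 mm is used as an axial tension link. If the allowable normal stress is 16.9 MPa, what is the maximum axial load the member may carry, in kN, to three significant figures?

37.3 kN

A = 2206 mm².
P_max = σ_allow · A = 16.9 · 2206 = 37280 N = 37.28 kN.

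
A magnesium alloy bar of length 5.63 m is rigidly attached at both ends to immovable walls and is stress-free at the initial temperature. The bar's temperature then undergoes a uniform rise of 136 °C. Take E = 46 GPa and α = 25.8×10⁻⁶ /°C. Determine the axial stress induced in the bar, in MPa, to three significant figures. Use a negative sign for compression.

-161 MPa

Free thermal expansion αLΔT = 25.8e-6 · 5630 · 136 = 19.75 mm.
The walls impose strain ε = −(19.75)/5630 = -3.5088e-03; σ = Eε = 46000 · -3.5088e-03 = -161.4 MPa.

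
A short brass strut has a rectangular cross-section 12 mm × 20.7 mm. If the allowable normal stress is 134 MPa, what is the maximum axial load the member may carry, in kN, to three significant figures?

33.3 kN

A = 248.4 mm².
P_max = σ_allow · A = 134 · 248.4 = 33290 N = 33.29 kN.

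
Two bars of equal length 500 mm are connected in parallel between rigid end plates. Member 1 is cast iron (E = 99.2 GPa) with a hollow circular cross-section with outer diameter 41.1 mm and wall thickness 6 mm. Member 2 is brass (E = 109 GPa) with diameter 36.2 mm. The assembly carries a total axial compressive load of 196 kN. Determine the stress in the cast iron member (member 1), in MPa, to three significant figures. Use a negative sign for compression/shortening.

-109 MPa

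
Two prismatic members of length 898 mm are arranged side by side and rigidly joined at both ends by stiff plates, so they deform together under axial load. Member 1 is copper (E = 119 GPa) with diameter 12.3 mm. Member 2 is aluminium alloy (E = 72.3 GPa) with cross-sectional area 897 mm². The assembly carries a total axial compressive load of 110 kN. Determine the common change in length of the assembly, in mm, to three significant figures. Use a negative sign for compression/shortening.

A_1 = 118.8 mm².
Equal strain + equilibrium ⇒ each member carries load in proportion to AE: A₁E₁ = 14140000 N, A₂E₂ = 64850000 N, ΣAE = 78990000 N.
δ = PL/ΣAE = -110000·898/78990000 = -1.25 mm.

-1.25 mm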